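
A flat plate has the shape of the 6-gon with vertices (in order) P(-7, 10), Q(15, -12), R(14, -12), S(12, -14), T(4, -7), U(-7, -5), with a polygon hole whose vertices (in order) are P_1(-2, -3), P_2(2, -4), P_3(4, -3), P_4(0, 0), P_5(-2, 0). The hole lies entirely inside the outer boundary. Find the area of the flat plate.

151

Outer boundary:
Apply the surveyor's formula: 2A = Σ (x_i·y_{i+1} − x_{i+1}·y_i), indices taken mod 6.
Σ = (-66) + (-12) + (-52) + (-28) + (-69) + (-105) = -332
Area = |Σ|/2 = 166.
Hole:
P_1→P_2: (-2)(-4) − (2)(-3) = 14
P_2→P_3: (2)(-3) − (4)(-4) = 10
P_3→P_4: (4)(0) − (0)(-3) = 0
P_4→P_5: (0)(0) − (-2)(0) = 0
P_5→P_1: (-2)(-3) − (-2)(0) = 6
Σ = 30
Area = |Σ|/2 = 15.
Net area = 166 − 15 = 151.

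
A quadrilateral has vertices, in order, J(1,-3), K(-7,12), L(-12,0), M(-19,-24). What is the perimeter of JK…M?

84

|JK| = √((-8)² + (15)²) = √289 = 17
|KL| = √((-5)² + (-12)²) = √169 = 13
|LM| = √((-7)² + (-24)²) = √625 = 25
|MJ| = √((20)² + (21)²) = √841 = 29
Perimeter = 17 + 13 + 25 + 29 = 84.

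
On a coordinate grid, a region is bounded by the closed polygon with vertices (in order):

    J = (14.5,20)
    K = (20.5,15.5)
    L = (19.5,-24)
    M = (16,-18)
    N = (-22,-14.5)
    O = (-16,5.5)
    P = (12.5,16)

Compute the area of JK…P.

1117.125

Apply the shoelace (surveyor's) formula: 2A = Σ (x_i·y_{i+1} − x_{i+1}·y_i), indices taken mod 7.
J→K: (14.5)(15.5) − (20.5)(20) = -185.25
K→L: (20.5)(-24) − (19.5)(15.5) = -794.25
L→M: (19.5)(-18) − (16)(-24) = 33
M→N: (16)(-14.5) − (-22)(-18) = -628
N→O: (-22)(5.5) − (-16)(-14.5) = -353
O→P: (-16)(16) − (12.5)(5.5) = -324.75
P→J: (12.5)(20) − (14.5)(16) = 18
Σ = -2234.25
Area = |Σ|/2 = 1117.125.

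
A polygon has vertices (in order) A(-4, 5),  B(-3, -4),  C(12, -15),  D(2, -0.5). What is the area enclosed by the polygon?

Apply the shoelace formula: 2A = Σ (x_i·y_{i+1} − x_{i+1}·y_i), indices taken mod 4.
A→B: (-4)(-4) − (-3)(5) = 31
B→C: (-3)(-15) − (12)(-4) = 93
C→D: (12)(-0.5) − (2)(-15) = 24
D→A: (2)(5) − (-4)(-0.5) = 8
Σ = 156
Area = |Σ|/2 = 78.

78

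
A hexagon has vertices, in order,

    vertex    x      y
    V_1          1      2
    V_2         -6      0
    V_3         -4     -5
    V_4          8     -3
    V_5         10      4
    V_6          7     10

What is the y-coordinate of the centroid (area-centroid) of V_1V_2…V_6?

24/29

Apply Gauss's area formula. First the cross-terms c_i = x_i·y_{i+1} − x_{i+1}·y_i:
  12, 30, 52, 62, 72, 4  ⇒  2A = 232, A = 116.
Then Σ (y_i + y_{i+1})·c_i = 576, so ȳ = 576 / (6·116) = 24/29.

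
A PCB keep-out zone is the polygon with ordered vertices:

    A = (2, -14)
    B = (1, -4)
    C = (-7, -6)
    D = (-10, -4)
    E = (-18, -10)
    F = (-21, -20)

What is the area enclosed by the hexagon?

226

Σ = (6) + (-34) + (-32) + (28) + (150) + (334) = 452
Area = |Σ|/2 = 226.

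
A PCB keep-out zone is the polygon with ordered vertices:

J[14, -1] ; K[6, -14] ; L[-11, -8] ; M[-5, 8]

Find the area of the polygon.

313.5

J→K: (14)(-14) − (6)(-1) = -190
K→L: (6)(-8) − (-11)(-14) = -202
L→M: (-11)(8) − (-5)(-8) = -128
M→J: (-5)(-1) − (14)(8) = -107
Σ = -627
Area = |Σ|/2 = 313.5.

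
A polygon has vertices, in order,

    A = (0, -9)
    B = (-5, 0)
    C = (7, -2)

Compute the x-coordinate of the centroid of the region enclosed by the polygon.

2/3

Apply the surveyor's formula. First the cross-terms c_i = x_i·y_{i+1} − x_{i+1}·y_i:
  -45, 10, -63  ⇒  2A = -98, A = -49.
Then Σ (x_i + x_{i+1})·c_i = -196, so x̄ = -196 / (6·(-49)) = 2/3.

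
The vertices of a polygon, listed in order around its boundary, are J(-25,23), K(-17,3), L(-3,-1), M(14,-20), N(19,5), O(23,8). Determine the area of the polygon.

816

Apply the surveyor's formula: 2A = Σ (x_i·y_{i+1} − x_{i+1}·y_i), indices taken mod 6.
J→K: (-25)(3) − (-17)(23) = 316
K→L: (-17)(-1) − (-3)(3) = 26
L→M: (-3)(-20) − (14)(-1) = 74
M→N: (14)(5) − (19)(-20) = 450
N→O: (19)(8) − (23)(5) = 37
O→J: (23)(23) − (-25)(8) = 729
Σ = 1632
Area = |Σ|/2 = 816.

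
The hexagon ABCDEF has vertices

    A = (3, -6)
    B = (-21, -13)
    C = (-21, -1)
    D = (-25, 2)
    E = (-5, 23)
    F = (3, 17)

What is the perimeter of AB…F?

|AB| = √((-24)² + (-7)²) = √625 = 25
|BC| = √((0)² + (12)²) = √144 = 12
|CD| = √((-4)² + (3)²) = √25 = 5
|DE| = √((20)² + (21)²) = √841 = 29
|EF| = √((8)² + (-6)²) = √100 = 10
|FA| = √((0)² + (-23)²) = √529 = 23
Perimeter = 25 + 12 + 5 + 29 + 10 + 23 = 104.

104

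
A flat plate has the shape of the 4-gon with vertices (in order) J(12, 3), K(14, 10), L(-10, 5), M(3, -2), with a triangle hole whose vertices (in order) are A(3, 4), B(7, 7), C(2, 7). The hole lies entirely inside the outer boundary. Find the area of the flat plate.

Outer boundary:
J→K: (12)(10) − (14)(3) = 78
K→L: (14)(5) − (-10)(10) = 170
L→M: (-10)(-2) − (3)(5) = 5
M→J: (3)(3) − (12)(-2) = 33
Σ = 286
Area = |Σ|/2 = 143.
Hole:
Apply the shoelace formula: 2A = Σ (x_i·y_{i+1} − x_{i+1}·y_i), indices taken mod 3.
Σ = (-7) + (35) + (-13) = 15
Area = |Σ|/2 = 7.5.
Net area = 143 − 7.5 = 135.5.

135.5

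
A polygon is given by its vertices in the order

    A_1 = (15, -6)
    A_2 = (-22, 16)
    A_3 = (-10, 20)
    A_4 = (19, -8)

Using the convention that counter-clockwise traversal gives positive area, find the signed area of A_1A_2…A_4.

Apply the shoelace formula: 2A = Σ (x_i·y_{i+1} − x_{i+1}·y_i), indices taken mod 4.
A_1→A_2: (15)(16) − (-22)(-6) = 108
A_2→A_3: (-22)(20) − (-10)(16) = -280
A_3→A_4: (-10)(-8) − (19)(20) = -300
A_4→A_1: (19)(-6) − (15)(-8) = 6
Σ = -466
Signed area = Σ/2 = -233 (negative ⇒ clockwise traversal).

-233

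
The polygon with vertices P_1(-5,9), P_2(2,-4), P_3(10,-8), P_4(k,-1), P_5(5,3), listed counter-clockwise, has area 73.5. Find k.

6

The doubled signed area Σ (x_i y_{i+1} − x_{i+1} y_i) is linear in k.
With k=0 it equals 81; the coefficient of k is 11 (from the two edges through P_4).
So 11·k + 81 = 2·73.5 = 147 ⇒ k = 6.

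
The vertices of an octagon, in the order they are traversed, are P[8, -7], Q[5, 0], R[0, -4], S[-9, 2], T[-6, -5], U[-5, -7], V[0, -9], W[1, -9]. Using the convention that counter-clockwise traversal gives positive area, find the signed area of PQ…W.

Apply the shoelace formula: 2A = Σ (x_i·y_{i+1} − x_{i+1}·y_i), indices taken mod 8.
Σ = (35) + (-20) + (-36) + (57) + (17) + (45) + (9) + (65) = 172
Signed area = Σ/2 = 86 (positive ⇒ counter-clockwise traversal).

86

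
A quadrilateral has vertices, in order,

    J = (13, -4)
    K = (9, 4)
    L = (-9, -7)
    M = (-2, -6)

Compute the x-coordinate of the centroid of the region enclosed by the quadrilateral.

Apply Gauss's area formula. First the cross-terms c_i = x_i·y_{i+1} − x_{i+1}·y_i:
  88, -27, 40, 86  ⇒  2A = 187, A = 93.5.
Then Σ (x_i + x_{i+1})·c_i = 2442, so x̄ = 2442 / (6·93.5) = 74/17.

74/17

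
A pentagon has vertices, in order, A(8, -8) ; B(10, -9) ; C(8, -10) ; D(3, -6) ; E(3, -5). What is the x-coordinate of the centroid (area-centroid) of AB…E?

364/57

Apply the surveyor's formula. First the cross-terms c_i = x_i·y_{i+1} − x_{i+1}·y_i:
  8, -28, -18, 3, 16  ⇒  2A = -19, A = -9.5.
Then Σ (x_i + x_{i+1})·c_i = -364, so x̄ = -364 / (6·(-9.5)) = 364/57.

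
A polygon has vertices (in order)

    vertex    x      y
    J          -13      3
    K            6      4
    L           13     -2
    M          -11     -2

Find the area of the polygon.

120.5

Apply the shoelace formula: 2A = Σ (x_i·y_{i+1} − x_{i+1}·y_i), indices taken mod 4.
Cross-terms: -70, -64, -48, -59  ⇒  Σ = -241
Area = |Σ|/2 = 120.5.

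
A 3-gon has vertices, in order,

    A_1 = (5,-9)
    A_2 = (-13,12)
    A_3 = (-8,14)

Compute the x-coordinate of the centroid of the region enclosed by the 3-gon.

-16/3

Apply the shoelace (surveyor's) formula. First the cross-terms c_i = x_i·y_{i+1} − x_{i+1}·y_i:
  -57, -86, 2  ⇒  2A = -141, A = -70.5.
Then Σ (x_i + x_{i+1})·c_i = 2256, so x̄ = 2256 / (6·(-70.5)) = -16/3.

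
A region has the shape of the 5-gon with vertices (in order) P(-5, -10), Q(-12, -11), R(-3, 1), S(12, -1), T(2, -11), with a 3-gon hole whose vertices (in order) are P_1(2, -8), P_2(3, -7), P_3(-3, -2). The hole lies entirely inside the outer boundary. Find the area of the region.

Outer boundary:
Apply the shoelace (surveyor's) formula: 2A = Σ (x_i·y_{i+1} − x_{i+1}·y_i), indices taken mod 5.
Σ = (-65) + (-45) + (-9) + (-130) + (-75) = -324
Area = |Σ|/2 = 162.
Hole:
Apply Gauss's area formula: 2A = Σ (x_i·y_{i+1} − x_{i+1}·y_i), indices taken mod 3.
Σ = (10) + (-27) + (28) = 11
Area = |Σ|/2 = 5.5.
Net area = 162 − 5.5 = 156.5.

156.5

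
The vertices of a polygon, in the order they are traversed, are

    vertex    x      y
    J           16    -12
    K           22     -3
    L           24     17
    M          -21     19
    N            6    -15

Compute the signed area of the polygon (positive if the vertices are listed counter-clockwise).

Cross-terms: 216, 446, 813, 201, 168  ⇒  Σ = 1844
Signed area = Σ/2 = 922 (positive ⇒ counter-clockwise traversal).

922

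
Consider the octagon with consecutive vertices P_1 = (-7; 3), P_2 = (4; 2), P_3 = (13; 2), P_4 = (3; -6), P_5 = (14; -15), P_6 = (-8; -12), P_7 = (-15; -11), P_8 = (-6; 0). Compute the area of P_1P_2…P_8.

Apply Gauss's area formula: 2A = Σ (x_i·y_{i+1} − x_{i+1}·y_i), indices taken mod 8.
Σ = (-26) + (-18) + (-84) + (39) + (-288) + (-92) + (-66) + (-18) = -553
Area = |Σ|/2 = 276.5.

276.5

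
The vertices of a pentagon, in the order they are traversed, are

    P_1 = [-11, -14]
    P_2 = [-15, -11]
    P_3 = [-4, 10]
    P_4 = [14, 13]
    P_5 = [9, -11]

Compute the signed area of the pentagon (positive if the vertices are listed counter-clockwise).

-496.5

Apply Gauss's area formula: 2A = Σ (x_i·y_{i+1} − x_{i+1}·y_i), indices taken mod 5.
P_1→P_2: (-11)(-11) − (-15)(-14) = -89
P_2→P_3: (-15)(10) − (-4)(-11) = -194
P_3→P_4: (-4)(13) − (14)(10) = -192
P_4→P_5: (14)(-11) − (9)(13) = -271
P_5→P_1: (9)(-14) − (-11)(-11) = -247
Σ = -993
Signed area = Σ/2 = -496.5 (negative ⇒ clockwise traversal).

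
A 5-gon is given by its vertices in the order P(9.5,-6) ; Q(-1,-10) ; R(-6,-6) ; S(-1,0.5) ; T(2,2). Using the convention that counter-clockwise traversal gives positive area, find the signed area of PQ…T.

Σ = (-101) + (-54) + (-9) + (-3) + (-31) = -198
Signed area = Σ/2 = -99 (negative ⇒ clockwise traversal).

-99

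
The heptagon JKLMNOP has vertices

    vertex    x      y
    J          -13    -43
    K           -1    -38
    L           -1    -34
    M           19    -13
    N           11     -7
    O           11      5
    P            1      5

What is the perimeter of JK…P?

|JK| = √((12)² + (5)²) = √169 = 13
|KL| = √((0)² + (4)²) = √16 = 4
|LM| = √((20)² + (21)²) = √841 = 29
|MN| = √((-8)² + (6)²) = √100 = 10
|NO| = √((0)² + (12)²) = √144 = 12
|OP| = √((-10)² + (0)²) = √100 = 10
|PJ| = √((-14)² + (-48)²) = √2500 = 50
Perimeter = 13 + 4 + 29 + 10 + 12 + 10 + 50 = 128.

128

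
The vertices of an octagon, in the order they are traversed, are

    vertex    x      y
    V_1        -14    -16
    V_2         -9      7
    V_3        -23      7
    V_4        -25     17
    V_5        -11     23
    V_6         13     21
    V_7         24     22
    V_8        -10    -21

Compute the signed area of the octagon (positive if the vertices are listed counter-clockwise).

-957

Apply the surveyor's formula: 2A = Σ (x_i·y_{i+1} − x_{i+1}·y_i), indices taken mod 8.
Σ = (-242) + (98) + (-216) + (-388) + (-530) + (-218) + (-284) + (-134) = -1914
Signed area = Σ/2 = -957 (negative ⇒ clockwise traversal).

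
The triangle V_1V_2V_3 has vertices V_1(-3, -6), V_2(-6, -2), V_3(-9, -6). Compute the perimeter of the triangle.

16

|V_1V_2| = √((-3)² + (4)²) = √25 = 5
|V_2V_3| = √((-3)² + (-4)²) = √25 = 5
|V_3V_1| = √((6)² + (0)²) = √36 = 6
Perimeter = 5 + 5 + 6 = 16.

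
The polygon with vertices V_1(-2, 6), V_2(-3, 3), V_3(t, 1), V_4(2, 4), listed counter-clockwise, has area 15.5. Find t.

Write out the shoelace sum; only the two edges meeting at V_3 involve t:
2·Area = [((-3)·1 − t·3) + (t·4 − 2·1)] + 32
       = 1·t + 27 = 31
⇒ t = 4.

4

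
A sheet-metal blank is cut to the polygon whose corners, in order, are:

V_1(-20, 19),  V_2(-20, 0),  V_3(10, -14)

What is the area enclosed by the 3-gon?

285

Apply the shoelace (surveyor's) formula: 2A = Σ (x_i·y_{i+1} − x_{i+1}·y_i), indices taken mod 3.
Σ = (380) + (280) + (-90) = 570
Area = |Σ|/2 = 285.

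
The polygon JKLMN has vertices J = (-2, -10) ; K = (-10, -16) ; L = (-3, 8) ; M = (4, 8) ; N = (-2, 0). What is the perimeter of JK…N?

|JK| = √((-8)² + (-6)²) = √100 = 10
|KL| = √((7)² + (24)²) = √625 = 25
|LM| = √((7)² + (0)²) = √49 = 7
|MN| = √((-6)² + (-8)²) = √100 = 10
|NJ| = √((0)² + (-10)²) = √100 = 10
Perimeter = 10 + 25 + 7 + 10 + 10 = 62.

62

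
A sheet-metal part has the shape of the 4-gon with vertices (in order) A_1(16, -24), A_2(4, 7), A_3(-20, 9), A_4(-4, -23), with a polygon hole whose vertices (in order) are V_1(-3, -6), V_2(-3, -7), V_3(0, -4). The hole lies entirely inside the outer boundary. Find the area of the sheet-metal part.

Outer boundary:
Σ = (208) + (176) + (496) + (464) = 1344
Area = |Σ|/2 = 672.
Hole:
Σ = (3) + (12) + (-12) = 3
Area = |Σ|/2 = 1.5.
Net area = 672 − 1.5 = 670.5.

670.5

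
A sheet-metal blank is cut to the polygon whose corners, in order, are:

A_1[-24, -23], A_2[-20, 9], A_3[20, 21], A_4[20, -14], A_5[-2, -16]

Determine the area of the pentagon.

Apply the shoelace formula: 2A = Σ (x_i·y_{i+1} − x_{i+1}·y_i), indices taken mod 5.
Σ = (-676) + (-600) + (-700) + (-348) + (-338) = -2662
Area = |Σ|/2 = 1331.

1331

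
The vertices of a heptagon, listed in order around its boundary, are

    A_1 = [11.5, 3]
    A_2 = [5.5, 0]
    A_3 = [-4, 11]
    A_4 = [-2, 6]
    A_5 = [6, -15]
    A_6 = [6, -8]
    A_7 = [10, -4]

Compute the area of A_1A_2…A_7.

105

Apply the shoelace formula: 2A = Σ (x_i·y_{i+1} − x_{i+1}·y_i), indices taken mod 7.
A_1→A_2: (11.5)(0) − (5.5)(3) = -16.5
A_2→A_3: (5.5)(11) − (-4)(0) = 60.5
A_3→A_4: (-4)(6) − (-2)(11) = -2
A_4→A_5: (-2)(-15) − (6)(6) = -6
A_5→A_6: (6)(-8) − (6)(-15) = 42
A_6→A_7: (6)(-4) − (10)(-8) = 56
A_7→A_1: (10)(3) − (11.5)(-4) = 76
Σ = 210
Area = |Σ|/2 = 105.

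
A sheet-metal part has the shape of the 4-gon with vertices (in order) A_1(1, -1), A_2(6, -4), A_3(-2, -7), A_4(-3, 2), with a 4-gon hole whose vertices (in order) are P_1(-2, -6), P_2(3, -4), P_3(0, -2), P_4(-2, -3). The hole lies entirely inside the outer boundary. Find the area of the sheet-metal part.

Outer boundary:
Apply Gauss's area formula: 2A = Σ (x_i·y_{i+1} − x_{i+1}·y_i), indices taken mod 4.
Σ = (2) + (-50) + (-25) + (1) = -72
Area = |Σ|/2 = 36.
Hole:
Apply Gauss's area formula: 2A = Σ (x_i·y_{i+1} − x_{i+1}·y_i), indices taken mod 4.
Cross-terms: 26, -6, -4, 6  ⇒  Σ = 22
Area = |Σ|/2 = 11.
Net area = 36 − 11 = 25.

25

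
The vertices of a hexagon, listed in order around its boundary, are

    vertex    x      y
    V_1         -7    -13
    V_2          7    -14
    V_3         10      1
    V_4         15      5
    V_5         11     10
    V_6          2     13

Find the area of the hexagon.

327

Σ = (189) + (147) + (35) + (95) + (123) + (65) = 654
Area = |Σ|/2 = 327.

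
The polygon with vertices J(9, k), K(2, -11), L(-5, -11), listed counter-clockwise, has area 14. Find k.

Write out the shoelace sum; only the two edges meeting at J involve k:
2·Area = [((-5)·k − 9·(-11)) + (9·(-11) − 2·k)] + -77
       = -7·k + -77 = 28
⇒ k = -15.

-15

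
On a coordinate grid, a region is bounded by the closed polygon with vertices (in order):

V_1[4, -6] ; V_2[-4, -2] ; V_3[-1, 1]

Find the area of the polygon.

Apply Gauss's area formula: 2A = Σ (x_i·y_{i+1} − x_{i+1}·y_i), indices taken mod 3.
V_1→V_2: (4)(-2) − (-4)(-6) = -32
V_2→V_3: (-4)(1) − (-1)(-2) = -6
V_3→V_1: (-1)(-6) − (4)(1) = 2
Σ = -36
Area = |Σ|/2 = 18.

18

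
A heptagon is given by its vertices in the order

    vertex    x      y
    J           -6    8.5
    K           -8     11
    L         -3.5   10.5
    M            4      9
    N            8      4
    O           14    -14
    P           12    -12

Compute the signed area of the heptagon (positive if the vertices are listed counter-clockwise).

Σ = (2) + (-45.5) + (-73.5) + (-56) + (-168) + (0) + (30) = -311
Signed area = Σ/2 = -155.5 (negative ⇒ clockwise traversal).

-155.5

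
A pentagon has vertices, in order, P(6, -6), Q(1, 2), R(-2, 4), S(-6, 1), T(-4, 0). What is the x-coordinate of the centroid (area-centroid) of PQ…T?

-25/114

Apply the surveyor's formula. First the cross-terms c_i = x_i·y_{i+1} − x_{i+1}·y_i:
  18, 8, 22, 4, 24  ⇒  2A = 76, A = 38.
Then Σ (x_i + x_{i+1})·c_i = -50, so x̄ = -50 / (6·38) = -25/114.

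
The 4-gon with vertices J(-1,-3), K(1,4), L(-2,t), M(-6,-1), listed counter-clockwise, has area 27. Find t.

The doubled signed area Σ (x_i y_{i+1} − x_{i+1} y_i) is linear in t.
With t=0 it equals 26; the coefficient of t is 7 (from the two edges through L).
So 7·t + 26 = 2·27 = 54 ⇒ t = 4.

4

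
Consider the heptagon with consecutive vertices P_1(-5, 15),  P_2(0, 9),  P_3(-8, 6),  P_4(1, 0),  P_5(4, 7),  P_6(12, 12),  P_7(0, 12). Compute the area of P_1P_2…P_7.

Apply Gauss's area formula: 2A = Σ (x_i·y_{i+1} − x_{i+1}·y_i), indices taken mod 7.
Σ = (-45) + (72) + (-6) + (7) + (-36) + (144) + (60) = 196
Area = |Σ|/2 = 98.

98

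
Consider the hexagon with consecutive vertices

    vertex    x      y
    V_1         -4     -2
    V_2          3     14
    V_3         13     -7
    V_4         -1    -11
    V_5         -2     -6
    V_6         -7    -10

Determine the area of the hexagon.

Apply the shoelace (surveyor's) formula: 2A = Σ (x_i·y_{i+1} − x_{i+1}·y_i), indices taken mod 6.
Cross-terms: -50, -203, -150, -16, -22, -26  ⇒  Σ = -467
Area = |Σ|/2 = 233.5.

233.5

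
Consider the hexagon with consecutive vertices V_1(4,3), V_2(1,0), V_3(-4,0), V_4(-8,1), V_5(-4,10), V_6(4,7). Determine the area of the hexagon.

Apply Gauss's area formula: 2A = Σ (x_i·y_{i+1} − x_{i+1}·y_i), indices taken mod 6.
Σ = (-3) + (0) + (-4) + (-76) + (-68) + (-16) = -167
Area = |Σ|/2 = 83.5.

83.5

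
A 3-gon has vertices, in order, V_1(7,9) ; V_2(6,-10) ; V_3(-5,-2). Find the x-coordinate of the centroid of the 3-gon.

Apply the surveyor's formula. First the cross-terms c_i = x_i·y_{i+1} − x_{i+1}·y_i:
  -124, -62, -31  ⇒  2A = -217, A = -108.5.
Then Σ (x_i + x_{i+1})·c_i = -1736, so x̄ = -1736 / (6·(-108.5)) = 8/3.

8/3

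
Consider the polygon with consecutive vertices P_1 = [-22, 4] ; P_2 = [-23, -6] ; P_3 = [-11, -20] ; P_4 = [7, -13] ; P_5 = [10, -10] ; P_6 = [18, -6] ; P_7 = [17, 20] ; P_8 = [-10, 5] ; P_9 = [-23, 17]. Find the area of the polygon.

1027.5

Σ = (224) + (394) + (283) + (60) + (120) + (462) + (285) + (-55) + (282) = 2055
Area = |Σ|/2 = 1027.5.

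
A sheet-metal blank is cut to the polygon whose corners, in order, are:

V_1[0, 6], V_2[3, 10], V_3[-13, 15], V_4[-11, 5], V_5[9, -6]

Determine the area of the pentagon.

166

Apply the surveyor's formula: 2A = Σ (x_i·y_{i+1} − x_{i+1}·y_i), indices taken mod 5.
V_1→V_2: (0)(10) − (3)(6) = -18
V_2→V_3: (3)(15) − (-13)(10) = 175
V_3→V_4: (-13)(5) − (-11)(15) = 100
V_4→V_5: (-11)(-6) − (9)(5) = 21
V_5→V_1: (9)(6) − (0)(-6) = 54
Σ = 332
Area = |Σ|/2 = 166.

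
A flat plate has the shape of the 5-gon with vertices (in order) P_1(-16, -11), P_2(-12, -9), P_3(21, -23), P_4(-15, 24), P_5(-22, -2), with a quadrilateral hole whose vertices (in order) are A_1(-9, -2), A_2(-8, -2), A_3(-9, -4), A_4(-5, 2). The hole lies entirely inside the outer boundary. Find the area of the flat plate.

699

Outer boundary:
Σ = (12) + (465) + (159) + (558) + (210) = 1404
Area = |Σ|/2 = 702.
Hole:
Apply Gauss's area formula: 2A = Σ (x_i·y_{i+1} − x_{i+1}·y_i), indices taken mod 4.
Cross-terms: 2, 14, -38, 28  ⇒  Σ = 6
Area = |Σ|/2 = 3.
Net area = 702 − 3 = 699.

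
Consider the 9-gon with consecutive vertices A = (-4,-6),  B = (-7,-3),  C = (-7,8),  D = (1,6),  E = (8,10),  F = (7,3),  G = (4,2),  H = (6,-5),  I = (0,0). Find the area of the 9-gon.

Apply the shoelace formula: 2A = Σ (x_i·y_{i+1} − x_{i+1}·y_i), indices taken mod 9.
Σ = (-30) + (-77) + (-50) + (-38) + (-46) + (2) + (-32) + (0) + (0) = -271
Area = |Σ|/2 = 135.5.

135.5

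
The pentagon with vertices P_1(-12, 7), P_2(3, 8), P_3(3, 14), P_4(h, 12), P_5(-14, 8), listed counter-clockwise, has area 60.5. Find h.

-3

Write out the shoelace sum; only the two edges meeting at P_4 involve h:
2·Area = [(3·12 − h·14) + (h·8 − (-14)·12)] + -101
       = -6·h + 103 = 121
⇒ h = -3.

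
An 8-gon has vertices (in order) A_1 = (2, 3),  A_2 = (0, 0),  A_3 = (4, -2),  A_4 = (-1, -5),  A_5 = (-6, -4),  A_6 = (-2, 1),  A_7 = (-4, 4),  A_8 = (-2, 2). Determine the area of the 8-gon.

38

Σ = (0) + (0) + (-22) + (-26) + (-14) + (-4) + (0) + (-10) = -76
Area = |Σ|/2 = 38.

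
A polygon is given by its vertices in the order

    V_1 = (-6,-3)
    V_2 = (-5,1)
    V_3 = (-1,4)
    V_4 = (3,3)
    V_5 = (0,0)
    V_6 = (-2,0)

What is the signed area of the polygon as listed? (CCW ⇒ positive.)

-24.5

Apply the shoelace formula: 2A = Σ (x_i·y_{i+1} − x_{i+1}·y_i), indices taken mod 6.
V_1→V_2: (-6)(1) − (-5)(-3) = -21
V_2→V_3: (-5)(4) − (-1)(1) = -19
V_3→V_4: (-1)(3) − (3)(4) = -15
V_4→V_5: (3)(0) − (0)(3) = 0
V_5→V_6: (0)(0) − (-2)(0) = 0
V_6→V_1: (-2)(-3) − (-6)(0) = 6
Σ = -49
Signed area = Σ/2 = -24.5 (negative ⇒ clockwise traversal).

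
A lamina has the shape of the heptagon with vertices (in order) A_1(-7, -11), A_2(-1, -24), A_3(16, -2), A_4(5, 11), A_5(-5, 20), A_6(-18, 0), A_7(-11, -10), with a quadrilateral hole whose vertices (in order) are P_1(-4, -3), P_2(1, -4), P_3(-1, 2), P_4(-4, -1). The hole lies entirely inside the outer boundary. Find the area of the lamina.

Outer boundary:
Apply the shoelace (surveyor's) formula: 2A = Σ (x_i·y_{i+1} − x_{i+1}·y_i), indices taken mod 7.
Cross-terms: 157, 386, 186, 155, 360, 180, 51  ⇒  Σ = 1475
Area = |Σ|/2 = 737.5.
Hole:
Σ = (19) + (-2) + (9) + (8) = 34
Area = |Σ|/2 = 17.
Net area = 737.5 − 17 = 720.5.

720.5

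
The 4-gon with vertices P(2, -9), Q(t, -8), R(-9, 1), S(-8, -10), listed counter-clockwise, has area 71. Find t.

Write out the shoelace sum; only the two edges meeting at Q involve t:
2·Area = [(2·(-8) − t·(-9)) + (t·1 − (-9)·(-8))] + 190
       = 10·t + 102 = 142
⇒ t = 4.

4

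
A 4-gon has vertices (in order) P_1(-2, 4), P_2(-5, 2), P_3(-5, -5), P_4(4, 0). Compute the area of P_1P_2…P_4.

43.5

Apply Gauss's area formula: 2A = Σ (x_i·y_{i+1} − x_{i+1}·y_i), indices taken mod 4.
Σ = (16) + (35) + (20) + (16) = 87
Area = |Σ|/2 = 43.5.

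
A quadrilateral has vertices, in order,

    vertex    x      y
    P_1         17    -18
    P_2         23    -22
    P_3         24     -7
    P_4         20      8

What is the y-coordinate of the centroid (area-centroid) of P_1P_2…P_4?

-2317/243

Apply the shoelace formula. First the cross-terms c_i = x_i·y_{i+1} − x_{i+1}·y_i:
  40, 367, 332, -496  ⇒  2A = 243, A = 121.5.
Then Σ (y_i + y_{i+1})·c_i = -6951, so ȳ = -6951 / (6·121.5) = -2317/243.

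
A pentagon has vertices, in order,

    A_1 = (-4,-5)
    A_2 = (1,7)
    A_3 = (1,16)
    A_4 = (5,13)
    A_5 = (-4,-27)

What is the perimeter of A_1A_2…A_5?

|A_1A_2| = √((5)² + (12)²) = √169 = 13
|A_2A_3| = √((0)² + (9)²) = √81 = 9
|A_3A_4| = √((4)² + (-3)²) = √25 = 5
|A_4A_5| = √((-9)² + (-40)²) = √1681 = 41
|A_5A_1| = √((0)² + (22)²) = √484 = 22
Perimeter = 13 + 9 + 5 + 41 + 22 = 90.

90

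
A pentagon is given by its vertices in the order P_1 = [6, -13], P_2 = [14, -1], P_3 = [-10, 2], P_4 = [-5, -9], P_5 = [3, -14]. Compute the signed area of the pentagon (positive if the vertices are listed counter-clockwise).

P_1→P_2: (6)(-1) − (14)(-13) = 176
P_2→P_3: (14)(2) − (-10)(-1) = 18
P_3→P_4: (-10)(-9) − (-5)(2) = 100
P_4→P_5: (-5)(-14) − (3)(-9) = 97
P_5→P_1: (3)(-13) − (6)(-14) = 45
Σ = 436
Signed area = Σ/2 = 218 (positive ⇒ counter-clockwise traversal).

218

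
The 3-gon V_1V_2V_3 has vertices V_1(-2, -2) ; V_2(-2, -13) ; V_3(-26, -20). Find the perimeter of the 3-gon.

|V_1V_2| = √((0)² + (-11)²) = √121 = 11
|V_2V_3| = √((-24)² + (-7)²) = √625 = 25
|V_3V_1| = √((24)² + (18)²) = √900 = 30
Perimeter = 11 + 25 + 30 = 66.

66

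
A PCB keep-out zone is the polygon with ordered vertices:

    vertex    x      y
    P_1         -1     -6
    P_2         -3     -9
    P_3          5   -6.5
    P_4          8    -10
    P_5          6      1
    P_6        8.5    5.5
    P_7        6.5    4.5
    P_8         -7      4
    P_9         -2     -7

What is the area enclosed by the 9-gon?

136

P_1→P_2: (-1)(-9) − (-3)(-6) = -9
P_2→P_3: (-3)(-6.5) − (5)(-9) = 64.5
P_3→P_4: (5)(-10) − (8)(-6.5) = 2
P_4→P_5: (8)(1) − (6)(-10) = 68
P_5→P_6: (6)(5.5) − (8.5)(1) = 24.5
P_6→P_7: (8.5)(4.5) − (6.5)(5.5) = 2.5
P_7→P_8: (6.5)(4) − (-7)(4.5) = 57.5
P_8→P_9: (-7)(-7) − (-2)(4) = 57
P_9→P_1: (-2)(-6) − (-1)(-7) = 5
Σ = 272
Area = |Σ|/2 = 136.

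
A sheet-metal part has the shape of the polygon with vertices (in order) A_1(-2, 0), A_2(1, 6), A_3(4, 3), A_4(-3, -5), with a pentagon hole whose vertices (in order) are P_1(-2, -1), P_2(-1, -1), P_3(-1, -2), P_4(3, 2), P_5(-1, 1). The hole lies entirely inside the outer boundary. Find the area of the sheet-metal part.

Outer boundary:
Apply the shoelace formula: 2A = Σ (x_i·y_{i+1} − x_{i+1}·y_i), indices taken mod 4.
Σ = (-12) + (-21) + (-11) + (-10) = -54
Area = |Σ|/2 = 27.
Hole:
Apply Gauss's area formula: 2A = Σ (x_i·y_{i+1} − x_{i+1}·y_i), indices taken mod 5.
P_1→P_2: (-2)(-1) − (-1)(-1) = 1
P_2→P_3: (-1)(-2) − (-1)(-1) = 1
P_3→P_4: (-1)(2) − (3)(-2) = 4
P_4→P_5: (3)(1) − (-1)(2) = 5
P_5→P_1: (-1)(-1) − (-2)(1) = 3
Σ = 14
Area = |Σ|/2 = 7.
Net area = 27 − 7 = 20.

20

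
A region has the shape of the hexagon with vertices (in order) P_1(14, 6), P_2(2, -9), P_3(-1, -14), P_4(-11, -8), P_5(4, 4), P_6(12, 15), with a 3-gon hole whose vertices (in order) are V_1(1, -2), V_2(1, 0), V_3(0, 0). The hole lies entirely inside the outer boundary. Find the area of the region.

228.5

Outer boundary:
P_1→P_2: (14)(-9) − (2)(6) = -138
P_2→P_3: (2)(-14) − (-1)(-9) = -37
P_3→P_4: (-1)(-8) − (-11)(-14) = -146
P_4→P_5: (-11)(4) − (4)(-8) = -12
P_5→P_6: (4)(15) − (12)(4) = 12
P_6→P_1: (12)(6) − (14)(15) = -138
Σ = -459
Area = |Σ|/2 = 229.5.
Hole:
Σ = (2) + (0) + (0) = 2
Area = |Σ|/2 = 1.
Net area = 229.5 − 1 = 228.5.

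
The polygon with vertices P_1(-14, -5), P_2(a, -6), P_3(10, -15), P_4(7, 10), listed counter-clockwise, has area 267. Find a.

-8

Write out the shoelace sum; only the two edges meeting at P_2 involve a:
2·Area = [((-14)·(-6) − a·(-5)) + (a·(-15) − 10·(-6))] + 310
       = -10·a + 454 = 534
⇒ a = -8.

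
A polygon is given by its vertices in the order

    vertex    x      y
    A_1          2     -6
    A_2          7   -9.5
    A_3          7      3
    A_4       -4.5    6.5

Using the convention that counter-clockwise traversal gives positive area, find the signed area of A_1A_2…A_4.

Cross-terms: 23, 87.5, 59, 14  ⇒  Σ = 183.5
Signed area = Σ/2 = 91.75 (positive ⇒ counter-clockwise traversal).

91.75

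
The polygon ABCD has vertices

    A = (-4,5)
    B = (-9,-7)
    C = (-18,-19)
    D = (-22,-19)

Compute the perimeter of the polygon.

62

|AB| = √((-5)² + (-12)²) = √169 = 13
|BC| = √((-9)² + (-12)²) = √225 = 15
|CD| = √((-4)² + (0)²) = √16 = 4
|DA| = √((18)² + (24)²) = √900 = 30
Perimeter = 13 + 15 + 4 + 30 = 62.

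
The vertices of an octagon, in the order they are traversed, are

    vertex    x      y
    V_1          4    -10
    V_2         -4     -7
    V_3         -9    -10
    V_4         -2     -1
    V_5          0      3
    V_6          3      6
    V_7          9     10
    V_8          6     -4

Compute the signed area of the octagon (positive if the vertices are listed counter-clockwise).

Apply Gauss's area formula: 2A = Σ (x_i·y_{i+1} − x_{i+1}·y_i), indices taken mod 8.
Σ = (-68) + (-23) + (-11) + (-6) + (-9) + (-24) + (-96) + (-44) = -281
Signed area = Σ/2 = -140.5 (negative ⇒ clockwise traversal).

-140.5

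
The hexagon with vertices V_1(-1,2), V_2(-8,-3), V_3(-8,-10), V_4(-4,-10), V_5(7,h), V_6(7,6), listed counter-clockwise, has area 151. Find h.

Write out the shoelace sum; only the two edges meeting at V_5 involve h:
2·Area = [((-4)·h − 7·(-10)) + (7·6 − 7·h)] + 135
       = -11·h + 247 = 302
⇒ h = -5.

-5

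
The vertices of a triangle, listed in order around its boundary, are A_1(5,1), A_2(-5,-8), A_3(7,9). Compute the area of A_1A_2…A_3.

A_1→A_2: (5)(-8) − (-5)(1) = -35
A_2→A_3: (-5)(9) − (7)(-8) = 11
A_3→A_1: (7)(1) − (5)(9) = -38
Σ = -62
Area = |Σ|/2 = 31.

31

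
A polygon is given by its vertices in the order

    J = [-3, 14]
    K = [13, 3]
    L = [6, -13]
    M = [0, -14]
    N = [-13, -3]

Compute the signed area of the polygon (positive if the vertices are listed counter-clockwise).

-417.5

Σ = (-191) + (-187) + (-84) + (-182) + (-191) = -835
Signed area = Σ/2 = -417.5 (negative ⇒ clockwise traversal).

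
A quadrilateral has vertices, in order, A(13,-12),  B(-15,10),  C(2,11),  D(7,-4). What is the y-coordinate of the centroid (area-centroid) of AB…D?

967/264

Apply the shoelace (surveyor's) formula. First the cross-terms c_i = x_i·y_{i+1} − x_{i+1}·y_i:
  -50, -185, -85, -32  ⇒  2A = -352, A = -176.
Then Σ (y_i + y_{i+1})·c_i = -3868, so ȳ = -3868 / (6·(-176)) = 967/264.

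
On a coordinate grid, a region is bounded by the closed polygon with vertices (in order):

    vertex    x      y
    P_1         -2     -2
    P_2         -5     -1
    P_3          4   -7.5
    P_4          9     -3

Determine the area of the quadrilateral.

32.5

P_1→P_2: (-2)(-1) − (-5)(-2) = -8
P_2→P_3: (-5)(-7.5) − (4)(-1) = 41.5
P_3→P_4: (4)(-3) − (9)(-7.5) = 55.5
P_4→P_1: (9)(-2) − (-2)(-3) = -24
Σ = 65
Area = |Σ|/2 = 32.5.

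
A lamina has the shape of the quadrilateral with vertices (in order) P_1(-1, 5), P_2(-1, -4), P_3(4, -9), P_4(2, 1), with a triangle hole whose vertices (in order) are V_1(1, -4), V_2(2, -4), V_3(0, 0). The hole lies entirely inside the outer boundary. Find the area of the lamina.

31.5

Outer boundary:
Σ = (9) + (25) + (22) + (11) = 67
Area = |Σ|/2 = 33.5.
Hole:
Apply the shoelace formula: 2A = Σ (x_i·y_{i+1} − x_{i+1}·y_i), indices taken mod 3.
Cross-terms: 4, 0, 0  ⇒  Σ = 4
Area = |Σ|/2 = 2.
Net area = 33.5 − 2 = 31.5.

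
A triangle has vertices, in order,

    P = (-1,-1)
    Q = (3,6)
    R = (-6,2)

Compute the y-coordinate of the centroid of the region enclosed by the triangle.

7/3

Apply the surveyor's formula. First the cross-terms c_i = x_i·y_{i+1} − x_{i+1}·y_i:
  -3, 42, 8  ⇒  2A = 47, A = 23.5.
Then Σ (y_i + y_{i+1})·c_i = 329, so ȳ = 329 / (6·23.5) = 7/3.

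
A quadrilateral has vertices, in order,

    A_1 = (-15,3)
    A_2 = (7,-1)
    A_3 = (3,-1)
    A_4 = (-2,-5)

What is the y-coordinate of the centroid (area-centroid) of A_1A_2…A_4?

Apply Gauss's area formula. First the cross-terms c_i = x_i·y_{i+1} − x_{i+1}·y_i:
  -6, -4, -17, -81  ⇒  2A = -108, A = -54.
Then Σ (y_i + y_{i+1})·c_i = 260, so ȳ = 260 / (6·(-54)) = -65/81.

-65/81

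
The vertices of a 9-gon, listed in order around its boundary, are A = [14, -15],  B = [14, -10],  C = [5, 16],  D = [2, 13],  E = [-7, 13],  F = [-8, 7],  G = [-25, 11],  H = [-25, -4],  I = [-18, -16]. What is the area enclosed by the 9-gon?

916.5

Σ = (70) + (274) + (33) + (117) + (55) + (87) + (375) + (328) + (494) = 1833
Area = |Σ|/2 = 916.5.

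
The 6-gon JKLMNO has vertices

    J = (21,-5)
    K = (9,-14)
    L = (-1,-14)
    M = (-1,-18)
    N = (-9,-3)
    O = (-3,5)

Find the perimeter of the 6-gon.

82

|JK| = √((-12)² + (-9)²) = √225 = 15
|KL| = √((-10)² + (0)²) = √100 = 10
|LM| = √((0)² + (-4)²) = √16 = 4
|MN| = √((-8)² + (15)²) = √289 = 17
|NO| = √((6)² + (8)²) = √100 = 10
|OJ| = √((24)² + (-10)²) = √676 = 26
Perimeter = 15 + 10 + 4 + 17 + 10 + 26 = 82.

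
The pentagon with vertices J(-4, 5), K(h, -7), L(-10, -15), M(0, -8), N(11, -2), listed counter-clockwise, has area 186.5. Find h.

-10

The doubled signed area Σ (x_i y_{i+1} − x_{i+1} y_i) is linear in h.
With h=0 it equals 173; the coefficient of h is -20 (from the two edges through K).
So -20·h + 173 = 2·186.5 = 373 ⇒ h = -10.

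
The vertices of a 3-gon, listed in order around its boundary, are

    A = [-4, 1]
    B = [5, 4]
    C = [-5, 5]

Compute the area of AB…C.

19.5

Apply Gauss's area formula: 2A = Σ (x_i·y_{i+1} − x_{i+1}·y_i), indices taken mod 3.
Σ = (-21) + (45) + (15) = 39
Area = |Σ|/2 = 19.5.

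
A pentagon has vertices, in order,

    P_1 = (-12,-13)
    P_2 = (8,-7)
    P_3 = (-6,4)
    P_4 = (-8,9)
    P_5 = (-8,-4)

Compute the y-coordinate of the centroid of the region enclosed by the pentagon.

-1112/237

Apply the surveyor's formula. First the cross-terms c_i = x_i·y_{i+1} − x_{i+1}·y_i:
  188, -10, -22, 104, 56  ⇒  2A = 316, A = 158.
Then Σ (y_i + y_{i+1})·c_i = -4448, so ȳ = -4448 / (6·158) = -1112/237.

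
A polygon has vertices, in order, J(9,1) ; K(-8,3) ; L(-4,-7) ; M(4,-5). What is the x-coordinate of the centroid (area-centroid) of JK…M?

Apply the shoelace (surveyor's) formula. First the cross-terms c_i = x_i·y_{i+1} − x_{i+1}·y_i:
  35, 68, 48, 49  ⇒  2A = 200, A = 100.
Then Σ (x_i + x_{i+1})·c_i = -144, so x̄ = -144 / (6·100) = -0.24.

-0.24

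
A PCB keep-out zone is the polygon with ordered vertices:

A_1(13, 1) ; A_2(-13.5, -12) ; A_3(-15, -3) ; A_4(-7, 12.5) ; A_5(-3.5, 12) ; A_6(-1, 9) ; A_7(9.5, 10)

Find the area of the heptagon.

383.125

Σ = (-142.5) + (-139.5) + (-208.5) + (-40.25) + (-19.5) + (-95.5) + (-120.5) = -766.25
Area = |Σ|/2 = 383.125.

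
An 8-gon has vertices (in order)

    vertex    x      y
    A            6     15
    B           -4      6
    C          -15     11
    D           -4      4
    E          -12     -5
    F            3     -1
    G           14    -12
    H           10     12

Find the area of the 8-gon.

Apply the surveyor's formula: 2A = Σ (x_i·y_{i+1} − x_{i+1}·y_i), indices taken mod 8.
Σ = (96) + (46) + (-16) + (68) + (27) + (-22) + (288) + (78) = 565
Area = |Σ|/2 = 282.5.

282.5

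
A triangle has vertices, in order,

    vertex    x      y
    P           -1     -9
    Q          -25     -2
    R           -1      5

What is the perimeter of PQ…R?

64

|PQ| = √((-24)² + (7)²) = √625 = 25
|QR| = √((24)² + (7)²) = √625 = 25
|RP| = √((0)² + (-14)²) = √196 = 14
Perimeter = 25 + 25 + 14 = 64.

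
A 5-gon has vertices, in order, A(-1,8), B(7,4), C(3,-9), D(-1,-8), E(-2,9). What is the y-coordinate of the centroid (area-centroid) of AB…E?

Apply the surveyor's formula. First the cross-terms c_i = x_i·y_{i+1} − x_{i+1}·y_i:
  -60, -75, -33, -25, -7  ⇒  2A = -200, A = -100.
Then Σ (y_i + y_{i+1})·c_i = 72, so ȳ = 72 / (6·(-100)) = -0.12.

-0.12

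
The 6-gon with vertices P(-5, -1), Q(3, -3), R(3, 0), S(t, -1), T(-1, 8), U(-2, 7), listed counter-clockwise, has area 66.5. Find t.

The doubled signed area Σ (x_i y_{i+1} − x_{i+1} y_i) is linear in t.
With t=0 it equals 69; the coefficient of t is 8 (from the two edges through S).
So 8·t + 69 = 2·66.5 = 133 ⇒ t = 8.

8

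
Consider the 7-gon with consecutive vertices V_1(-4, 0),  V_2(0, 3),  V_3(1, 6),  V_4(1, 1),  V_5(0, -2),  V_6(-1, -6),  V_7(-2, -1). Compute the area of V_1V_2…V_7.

19.5

Apply Gauss's area formula: 2A = Σ (x_i·y_{i+1} − x_{i+1}·y_i), indices taken mod 7.
Σ = (-12) + (-3) + (-5) + (-2) + (-2) + (-11) + (-4) = -39
Area = |Σ|/2 = 19.5.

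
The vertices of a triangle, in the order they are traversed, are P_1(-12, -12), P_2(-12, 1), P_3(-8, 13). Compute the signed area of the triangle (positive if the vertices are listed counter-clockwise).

-26

Σ = (-156) + (-148) + (252) = -52
Signed area = Σ/2 = -26 (negative ⇒ clockwise traversal).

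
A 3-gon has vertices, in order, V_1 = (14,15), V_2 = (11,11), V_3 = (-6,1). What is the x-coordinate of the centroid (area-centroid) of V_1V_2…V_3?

Apply the surveyor's formula. First the cross-terms c_i = x_i·y_{i+1} − x_{i+1}·y_i:
  -11, 77, -104  ⇒  2A = -38, A = -19.
Then Σ (x_i + x_{i+1})·c_i = -722, so x̄ = -722 / (6·(-19)) = 19/3.

19/3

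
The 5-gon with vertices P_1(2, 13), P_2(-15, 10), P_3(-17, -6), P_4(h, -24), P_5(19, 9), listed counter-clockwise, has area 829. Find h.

6

The doubled signed area Σ (x_i y_{i+1} − x_{i+1} y_i) is linear in h.
With h=0 it equals 1568; the coefficient of h is 15 (from the two edges through P_4).
So 15·h + 1568 = 2·829 = 1658 ⇒ h = 6.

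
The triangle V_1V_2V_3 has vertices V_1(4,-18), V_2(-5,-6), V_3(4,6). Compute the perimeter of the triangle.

54

|V_1V_2| = √((-9)² + (12)²) = √225 = 15
|V_2V_3| = √((9)² + (12)²) = √225 = 15
|V_3V_1| = √((0)² + (-24)²) = √576 = 24
Perimeter = 15 + 15 + 24 = 54.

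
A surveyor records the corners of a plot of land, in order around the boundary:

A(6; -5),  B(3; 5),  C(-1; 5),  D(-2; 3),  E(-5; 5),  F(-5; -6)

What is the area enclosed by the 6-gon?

96.5

Σ = (45) + (20) + (7) + (5) + (55) + (61) = 193
Area = |Σ|/2 = 96.5.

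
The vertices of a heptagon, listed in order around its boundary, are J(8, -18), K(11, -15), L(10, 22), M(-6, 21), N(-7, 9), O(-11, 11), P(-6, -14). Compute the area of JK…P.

Apply the shoelace formula: 2A = Σ (x_i·y_{i+1} − x_{i+1}·y_i), indices taken mod 7.
Cross-terms: 78, 392, 342, 93, 22, 220, 220  ⇒  Σ = 1367
Area = |Σ|/2 = 683.5.

683.5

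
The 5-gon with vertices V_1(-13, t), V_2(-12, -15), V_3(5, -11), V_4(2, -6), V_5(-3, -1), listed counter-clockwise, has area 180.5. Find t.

0

Write out the shoelace sum; only the two edges meeting at V_1 involve t:
2·Area = [((-3)·t − (-13)·(-1)) + ((-13)·(-15) − (-12)·t)] + 179
       = 9·t + 361 = 361
⇒ t = 0.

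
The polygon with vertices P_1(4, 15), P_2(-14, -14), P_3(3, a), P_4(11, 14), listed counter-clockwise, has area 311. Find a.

Write out the shoelace sum; only the two edges meeting at P_3 involve a:
2·Area = [((-14)·a − 3·(-14)) + (3·14 − 11·a)] + 263
       = -25·a + 347 = 622
⇒ a = -11.

-11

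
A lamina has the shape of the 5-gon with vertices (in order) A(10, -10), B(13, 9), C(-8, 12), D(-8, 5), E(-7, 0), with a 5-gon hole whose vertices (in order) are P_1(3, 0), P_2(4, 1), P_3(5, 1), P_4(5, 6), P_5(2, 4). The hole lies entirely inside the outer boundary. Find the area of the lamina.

Outer boundary:
Apply the surveyor's formula: 2A = Σ (x_i·y_{i+1} − x_{i+1}·y_i), indices taken mod 5.
Σ = (220) + (228) + (56) + (35) + (70) = 609
Area = |Σ|/2 = 304.5.
Hole:
Apply the shoelace (surveyor's) formula: 2A = Σ (x_i·y_{i+1} − x_{i+1}·y_i), indices taken mod 5.
Σ = (3) + (-1) + (25) + (8) + (-12) = 23
Area = |Σ|/2 = 11.5.
Net area = 304.5 − 11.5 = 293.

293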